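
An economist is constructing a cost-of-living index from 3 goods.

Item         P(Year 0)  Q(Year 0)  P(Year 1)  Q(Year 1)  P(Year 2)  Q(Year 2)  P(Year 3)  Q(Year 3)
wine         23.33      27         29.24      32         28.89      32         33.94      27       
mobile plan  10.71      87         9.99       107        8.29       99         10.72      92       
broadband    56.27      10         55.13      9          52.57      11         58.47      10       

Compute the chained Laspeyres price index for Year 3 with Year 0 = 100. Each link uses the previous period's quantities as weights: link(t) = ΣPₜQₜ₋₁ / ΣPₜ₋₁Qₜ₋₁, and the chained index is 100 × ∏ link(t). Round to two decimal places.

114.14

Link Year 0→Year 1:
ΣP(Year 1)Q(Year 0) = 29.24×27 + 9.99×87 + 55.13×10 = 789.48 + 869.13 + 551.3 = 2209.91
ΣP(Year 0)Q(Year 0) = 23.33×27 + 10.71×87 + 56.27×10 = 629.91 + 931.77 + 562.7 = 2124.38
link = 2209.91/2124.38 = 1.040261
Link Year 1→Year 2:
ΣP(Year 2)Q(Year 1) = 28.89×32 + 8.29×107 + 52.57×9 = 924.48 + 887.03 + 473.13 = 2284.64
ΣP(Year 1)Q(Year 1) = 29.24×32 + 9.99×107 + 55.13×9 = 935.68 + 1068.93 + 496.17 = 2500.78
link = 2284.64/2500.78 = 0.913571
Link Year 2→Year 3:
ΣP(Year 3)Q(Year 2) = 33.94×32 + 10.72×99 + 58.47×11 = 1086.08 + 1061.28 + 643.17 = 2790.53
ΣP(Year 2)Q(Year 2) = 28.89×32 + 8.29×99 + 52.57×11 = 924.48 + 820.71 + 578.27 = 2323.46
link = 2790.53/2323.46 = 1.201023
Chained index = 100 × 1.040261 × 0.913571 × 1.201023 = 114.1396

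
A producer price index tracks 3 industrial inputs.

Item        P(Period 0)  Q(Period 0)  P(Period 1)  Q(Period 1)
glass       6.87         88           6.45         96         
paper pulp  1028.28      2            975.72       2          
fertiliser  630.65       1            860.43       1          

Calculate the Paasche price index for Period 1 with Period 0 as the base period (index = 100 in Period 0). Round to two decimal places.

102.52

Paasche price index uses current-period quantities as weights.
ΣP(Period 1)·Q(Period 1) = 6.45×96 + 975.72×2 + 860.43×1 = 619.2 + 1951.44 + 860.43 = 3431.07
ΣP(Period 0)·Q(Period 1) = 6.87×96 + 1028.28×2 + 630.65×1 = 659.52 + 2056.56 + 630.65 = 3346.73
Index = 3431.07 / 3346.73 × 100 = 102.5201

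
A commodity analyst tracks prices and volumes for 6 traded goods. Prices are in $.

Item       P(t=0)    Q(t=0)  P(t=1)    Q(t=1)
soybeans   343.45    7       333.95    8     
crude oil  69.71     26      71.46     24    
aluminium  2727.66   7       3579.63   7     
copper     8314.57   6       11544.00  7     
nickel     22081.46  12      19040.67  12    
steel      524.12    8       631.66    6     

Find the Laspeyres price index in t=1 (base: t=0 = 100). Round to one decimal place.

97.0

Laspeyres price index uses base-period quantities as weights.
ΣP(t=1)·Q(t=0) = 333.95×7 + 71.46×26 + 3579.63×7 + 11544.00×6 + 19040.67×12 + 631.66×8 = 2337.65 + 1857.96 + 25057.41 + 69264 + 228488.04 + 5053.28 = 332058.34
ΣP(t=0)·Q(t=0) = 343.45×7 + 69.71×26 + 2727.66×7 + 8314.57×6 + 22081.46×12 + 524.12×8 = 2404.15 + 1812.46 + 19093.62 + 49887.42 + 264977.52 + 4192.96 = 342368.13
Index = 332058.34 / 342368.13 × 100 = 96.9887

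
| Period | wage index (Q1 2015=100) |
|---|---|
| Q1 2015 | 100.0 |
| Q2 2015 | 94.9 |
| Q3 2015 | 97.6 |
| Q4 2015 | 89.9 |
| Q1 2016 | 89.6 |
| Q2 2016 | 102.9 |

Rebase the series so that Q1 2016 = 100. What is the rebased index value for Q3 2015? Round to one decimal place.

Rebased(Q3 2015) = 97.6 / 89.6 × 100 = 108.9286

108.9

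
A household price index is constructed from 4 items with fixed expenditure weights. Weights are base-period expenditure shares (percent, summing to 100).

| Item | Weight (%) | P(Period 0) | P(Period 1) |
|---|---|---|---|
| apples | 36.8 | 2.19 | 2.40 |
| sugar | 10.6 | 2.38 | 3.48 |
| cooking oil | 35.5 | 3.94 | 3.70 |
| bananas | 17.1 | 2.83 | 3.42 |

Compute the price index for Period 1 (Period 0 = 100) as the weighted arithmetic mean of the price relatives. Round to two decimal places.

109.83

apples: 36.8 × (2.40/2.19) = 36.8 × 1.095890 = 40.3288
sugar: 10.6 × (3.48/2.38) = 10.6 × 1.462185 = 15.4992
cooking oil: 35.5 × (3.70/3.94) = 35.5 × 0.939086 = 33.3376
bananas: 17.1 × (3.42/2.83) = 17.1 × 1.208481 = 20.6650
Index = Σ wᵢ·(p₁ᵢ/p₀ᵢ) = 40.3288 + 15.4992 + 33.3376 + 20.6650 = 109.8305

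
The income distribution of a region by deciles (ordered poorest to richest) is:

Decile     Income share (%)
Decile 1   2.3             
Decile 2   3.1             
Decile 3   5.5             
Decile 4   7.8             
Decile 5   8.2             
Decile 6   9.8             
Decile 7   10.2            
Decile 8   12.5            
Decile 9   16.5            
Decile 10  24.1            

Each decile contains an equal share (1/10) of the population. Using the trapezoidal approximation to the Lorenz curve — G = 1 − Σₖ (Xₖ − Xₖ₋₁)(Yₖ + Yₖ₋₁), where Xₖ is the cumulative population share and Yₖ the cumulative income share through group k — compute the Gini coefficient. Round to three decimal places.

Cumulative income shares Yₖ: 0.0230, 0.0540, 0.1090, 0.1870, 0.2690, 0.3670, 0.4690, 0.5940, 0.7590, 1.0000
Σ (Xₖ−Xₖ₋₁)(Yₖ+Yₖ₋₁) = (1/10)(0.0230+0.0000) + (1/10)(0.0540+0.0230) + (1/10)(0.1090+0.0540) + (1/10)(0.1870+0.1090) + (1/10)(0.2690+0.1870) + (1/10)(0.3670+0.2690) + (1/10)(0.4690+0.3670) + (1/10)(0.5940+0.4690) + (1/10)(0.7590+0.5940) + (1/10)(1.0000+0.7590)
  = 0.0023 + 0.0077 + 0.0163 + 0.0296 + 0.0456 + 0.0636 + 0.0836 + 0.1063 + 0.1353 + 0.1759 = 0.6662
G = 1 − 0.6662 = 0.3338

0.334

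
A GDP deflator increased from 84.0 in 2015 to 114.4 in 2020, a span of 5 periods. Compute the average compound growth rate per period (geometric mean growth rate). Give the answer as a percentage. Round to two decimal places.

Growth factor = (114.4/84.0)^(1/5) = (1.361905)^(1/5) = 1.063725
Growth rate = 1.063725 − 1 = 0.063725 = 6.3725%

6.37%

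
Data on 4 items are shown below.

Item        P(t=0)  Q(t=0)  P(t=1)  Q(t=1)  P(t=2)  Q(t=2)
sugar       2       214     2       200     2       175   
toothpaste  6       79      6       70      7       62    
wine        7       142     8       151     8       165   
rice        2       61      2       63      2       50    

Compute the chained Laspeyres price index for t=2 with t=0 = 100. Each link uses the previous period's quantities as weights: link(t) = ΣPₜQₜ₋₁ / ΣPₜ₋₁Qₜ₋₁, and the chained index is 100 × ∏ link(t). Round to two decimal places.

110.52

Link t=0→t=1:
ΣP(t=1)Q(t=0) = 2×214 + 6×79 + 8×142 + 2×61 = 428 + 474 + 1136 + 122 = 2160
ΣP(t=0)Q(t=0) = 2×214 + 6×79 + 7×142 + 2×61 = 428 + 474 + 994 + 122 = 2018
link = 2160/2018 = 1.070367
Link t=1→t=2:
ΣP(t=2)Q(t=1) = 2×200 + 7×70 + 8×151 + 2×63 = 400 + 490 + 1208 + 126 = 2224
ΣP(t=1)Q(t=1) = 2×200 + 6×70 + 8×151 + 2×63 = 400 + 420 + 1208 + 126 = 2154
link = 2224/2154 = 1.032498
Chained index = 100 × 1.070367 × 1.032498 = 110.5151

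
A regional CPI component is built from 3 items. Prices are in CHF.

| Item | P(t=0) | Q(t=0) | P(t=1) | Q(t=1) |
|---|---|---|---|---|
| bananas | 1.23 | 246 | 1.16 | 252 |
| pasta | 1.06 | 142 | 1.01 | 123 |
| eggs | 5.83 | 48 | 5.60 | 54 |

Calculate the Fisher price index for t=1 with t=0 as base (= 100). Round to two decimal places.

Laspeyres component (base-period weights):
ΣP(t=1)Q(t=0) = 1.16×246 + 1.01×142 + 5.60×48 = 285.36 + 143.42 + 268.8 = 697.58
ΣP(t=0)Q(t=0) = 1.23×246 + 1.06×142 + 5.83×48 = 302.58 + 150.52 + 279.84 = 732.94
L = 697.58 / 732.94 × 100 = 95.1756
Paasche component (current-period weights):
ΣP(t=1)Q(t=1) = 1.16×252 + 1.01×123 + 5.60×54 = 292.32 + 124.23 + 302.4 = 718.95
ΣP(t=0)Q(t=1) = 1.23×252 + 1.06×123 + 5.83×54 = 309.96 + 130.38 + 314.82 = 755.16
P = 718.95 / 755.16 × 100 = 95.2050
Fisher = √(L × P) = √(95.1756 × 95.2050) = 95.1903

95.19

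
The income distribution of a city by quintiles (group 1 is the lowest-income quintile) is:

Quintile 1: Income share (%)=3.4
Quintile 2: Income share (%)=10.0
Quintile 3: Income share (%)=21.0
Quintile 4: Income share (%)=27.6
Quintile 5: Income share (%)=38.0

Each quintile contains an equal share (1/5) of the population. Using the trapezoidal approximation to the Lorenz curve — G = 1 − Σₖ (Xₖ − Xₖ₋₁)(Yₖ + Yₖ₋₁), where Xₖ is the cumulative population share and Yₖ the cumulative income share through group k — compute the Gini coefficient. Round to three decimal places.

Cumulative income shares Yₖ: 0.0340, 0.1340, 0.3440, 0.6200, 1.0000
Σ (Xₖ−Xₖ₋₁)(Yₖ+Yₖ₋₁) = (1/5)(0.0340+0.0000) + (1/5)(0.1340+0.0340) + (1/5)(0.3440+0.1340) + (1/5)(0.6200+0.3440) + (1/5)(1.0000+0.6200)
  = 0.0068 + 0.0336 + 0.0956 + 0.1928 + 0.3240 = 0.6528
G = 1 − 0.6528 = 0.3472

0.347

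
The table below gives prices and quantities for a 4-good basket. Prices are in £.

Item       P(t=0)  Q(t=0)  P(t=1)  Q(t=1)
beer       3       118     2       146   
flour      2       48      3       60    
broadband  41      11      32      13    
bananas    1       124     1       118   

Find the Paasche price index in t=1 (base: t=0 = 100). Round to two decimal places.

Paasche price index uses current-period quantities as weights.
ΣP(t=1)·Q(t=1) = 2×146 + 3×60 + 32×13 + 1×118 = 292 + 180 + 416 + 118 = 1006
ΣP(t=0)·Q(t=1) = 3×146 + 2×60 + 41×13 + 1×118 = 438 + 120 + 533 + 118 = 1209
Index = 1006 / 1209 × 100 = 83.2093

83.21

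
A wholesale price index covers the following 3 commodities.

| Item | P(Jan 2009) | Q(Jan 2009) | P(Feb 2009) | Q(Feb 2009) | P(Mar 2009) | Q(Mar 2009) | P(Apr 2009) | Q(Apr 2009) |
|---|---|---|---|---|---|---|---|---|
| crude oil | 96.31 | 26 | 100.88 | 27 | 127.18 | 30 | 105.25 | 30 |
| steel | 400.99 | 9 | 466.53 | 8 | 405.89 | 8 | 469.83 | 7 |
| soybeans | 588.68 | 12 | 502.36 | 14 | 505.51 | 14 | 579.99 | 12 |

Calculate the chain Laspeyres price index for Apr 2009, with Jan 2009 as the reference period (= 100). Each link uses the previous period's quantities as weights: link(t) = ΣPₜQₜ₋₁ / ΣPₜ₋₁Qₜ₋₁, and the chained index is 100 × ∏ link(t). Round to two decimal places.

Link Jan 2009→Feb 2009:
ΣP(Feb 2009)Q(Jan 2009) = 100.88×26 + 466.53×9 + 502.36×12 = 2622.88 + 4198.77 + 6028.32 = 12849.97
ΣP(Jan 2009)Q(Jan 2009) = 96.31×26 + 400.99×9 + 588.68×12 = 2504.06 + 3608.91 + 7064.16 = 13177.13
link = 12849.97/13177.13 = 0.975172
Link Feb 2009→Mar 2009:
ΣP(Mar 2009)Q(Feb 2009) = 127.18×27 + 405.89×8 + 505.51×14 = 3433.86 + 3247.12 + 7077.14 = 13758.12
ΣP(Feb 2009)Q(Feb 2009) = 100.88×27 + 466.53×8 + 502.36×14 = 2723.76 + 3732.24 + 7033.04 = 13489.04
link = 13758.12/13489.04 = 1.019948
Link Mar 2009→Apr 2009:
ΣP(Apr 2009)Q(Mar 2009) = 105.25×30 + 469.83×8 + 579.99×14 = 3157.5 + 3758.64 + 8119.86 = 15036
ΣP(Mar 2009)Q(Mar 2009) = 127.18×30 + 405.89×8 + 505.51×14 = 3815.4 + 3247.12 + 7077.14 = 14139.66
link = 15036/14139.66 = 1.063392
Chained index = 100 × 0.975172 × 1.019948 × 1.063392 = 105.7676

105.77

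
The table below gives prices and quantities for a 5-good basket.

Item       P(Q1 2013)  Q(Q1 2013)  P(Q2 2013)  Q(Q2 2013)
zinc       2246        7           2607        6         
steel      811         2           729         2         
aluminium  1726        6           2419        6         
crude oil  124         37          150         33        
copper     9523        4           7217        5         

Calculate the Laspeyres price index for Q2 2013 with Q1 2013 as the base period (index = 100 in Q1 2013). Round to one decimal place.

Laspeyres price index uses base-period quantities as weights.
ΣP(Q2 2013)·Q(Q1 2013) = 2607×7 + 729×2 + 2419×6 + 150×37 + 7217×4 = 18249 + 1458 + 14514 + 5550 + 28868 = 68639
ΣP(Q1 2013)·Q(Q1 2013) = 2246×7 + 811×2 + 1726×6 + 124×37 + 9523×4 = 15722 + 1622 + 10356 + 4588 + 38092 = 70380
Index = 68639 / 70380 × 100 = 97.5263

97.5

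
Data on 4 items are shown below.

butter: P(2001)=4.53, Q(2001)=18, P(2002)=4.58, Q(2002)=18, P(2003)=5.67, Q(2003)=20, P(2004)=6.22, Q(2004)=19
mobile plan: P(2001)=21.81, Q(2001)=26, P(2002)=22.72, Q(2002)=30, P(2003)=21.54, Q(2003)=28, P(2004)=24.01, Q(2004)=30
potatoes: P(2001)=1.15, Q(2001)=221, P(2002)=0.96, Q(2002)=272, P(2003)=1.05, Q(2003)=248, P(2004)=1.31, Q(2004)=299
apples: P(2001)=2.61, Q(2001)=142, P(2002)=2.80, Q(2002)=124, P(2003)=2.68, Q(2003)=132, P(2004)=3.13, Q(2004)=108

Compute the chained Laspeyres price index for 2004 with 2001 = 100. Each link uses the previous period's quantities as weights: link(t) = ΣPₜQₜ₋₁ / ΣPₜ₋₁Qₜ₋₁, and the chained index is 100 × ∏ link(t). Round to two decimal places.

Link 2001→2002:
ΣP(2002)Q(2001) = 4.58×18 + 22.72×26 + 0.96×221 + 2.80×142 = 82.44 + 590.72 + 212.16 + 397.6 = 1282.92
ΣP(2001)Q(2001) = 4.53×18 + 21.81×26 + 1.15×221 + 2.61×142 = 81.54 + 567.06 + 254.15 + 370.62 = 1273.37
link = 1282.92/1273.37 = 1.007500
Link 2002→2003:
ΣP(2003)Q(2002) = 5.67×18 + 21.54×30 + 1.05×272 + 2.68×124 = 102.06 + 646.2 + 285.6 + 332.32 = 1366.18
ΣP(2002)Q(2002) = 4.58×18 + 22.72×30 + 0.96×272 + 2.80×124 = 82.44 + 681.6 + 261.12 + 347.2 = 1372.36
link = 1366.18/1372.36 = 0.995497
Link 2003→2004:
ΣP(2004)Q(2003) = 6.22×20 + 24.01×28 + 1.31×248 + 3.13×132 = 124.4 + 672.28 + 324.88 + 413.16 = 1534.72
ΣP(2003)Q(2003) = 5.67×20 + 21.54×28 + 1.05×248 + 2.68×132 = 113.4 + 603.12 + 260.4 + 353.76 = 1330.68
link = 1534.72/1330.68 = 1.153335
Chained index = 100 × 1.007500 × 0.995497 × 1.153335 = 115.6752

115.68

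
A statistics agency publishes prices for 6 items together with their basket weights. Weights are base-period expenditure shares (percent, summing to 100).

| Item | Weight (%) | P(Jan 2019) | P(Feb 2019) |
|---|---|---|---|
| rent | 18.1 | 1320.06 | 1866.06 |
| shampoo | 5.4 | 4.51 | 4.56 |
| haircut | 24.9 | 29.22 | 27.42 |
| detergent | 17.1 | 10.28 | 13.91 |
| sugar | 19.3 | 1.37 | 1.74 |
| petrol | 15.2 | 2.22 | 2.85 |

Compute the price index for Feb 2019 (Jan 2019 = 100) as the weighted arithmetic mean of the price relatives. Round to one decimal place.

rent: 18.1 × (1866.06/1320.06) = 18.1 × 1.413618 = 25.5865
shampoo: 5.4 × (4.56/4.51) = 5.4 × 1.011086 = 5.4599
haircut: 24.9 × (27.42/29.22) = 24.9 × 0.938398 = 23.3661
detergent: 17.1 × (13.91/10.28) = 17.1 × 1.353113 = 23.1382
sugar: 19.3 × (1.74/1.37) = 19.3 × 1.270073 = 24.5124
petrol: 15.2 × (2.85/2.22) = 15.2 × 1.283784 = 19.5135
Index = Σ wᵢ·(p₁ᵢ/p₀ᵢ) = 25.5865 + 5.4599 + 23.3661 + 23.1382 + 24.5124 + 19.5135 = 121.5766

121.6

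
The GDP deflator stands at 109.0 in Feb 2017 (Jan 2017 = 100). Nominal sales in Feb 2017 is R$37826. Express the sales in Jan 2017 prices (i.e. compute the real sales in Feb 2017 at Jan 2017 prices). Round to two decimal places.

34702.75

Real = Nominal ÷ (Index/100) = 37826 ÷ (109.0/100)
     = 37826 ÷ 1.090 = 34702.7523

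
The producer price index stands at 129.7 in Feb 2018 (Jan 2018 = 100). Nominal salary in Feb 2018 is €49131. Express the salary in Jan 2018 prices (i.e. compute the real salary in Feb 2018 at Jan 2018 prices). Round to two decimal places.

37880.49

Real = Nominal ÷ (Index/100) = 49131 ÷ (129.7/100)
     = 49131 ÷ 1.297 = 37880.4934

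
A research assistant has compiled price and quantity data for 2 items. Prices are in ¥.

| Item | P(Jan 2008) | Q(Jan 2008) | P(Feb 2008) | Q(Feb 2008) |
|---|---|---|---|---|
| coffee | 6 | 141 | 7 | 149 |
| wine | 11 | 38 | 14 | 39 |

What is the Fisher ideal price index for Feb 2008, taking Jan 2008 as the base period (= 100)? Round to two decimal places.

120.14

Laspeyres component (base-period weights):
ΣP(Feb 2008)Q(Jan 2008) = 7×141 + 14×38 = 987 + 532 = 1519
ΣP(Jan 2008)Q(Jan 2008) = 6×141 + 11×38 = 846 + 418 = 1264
L = 1519 / 1264 × 100 = 120.1741
Paasche component (current-period weights):
ΣP(Feb 2008)Q(Feb 2008) = 7×149 + 14×39 = 1043 + 546 = 1589
ΣP(Jan 2008)Q(Feb 2008) = 6×149 + 11×39 = 894 + 429 = 1323
P = 1589 / 1323 × 100 = 120.1058
Fisher = √(L × P) = √(120.1741 × 120.1058) = 120.1399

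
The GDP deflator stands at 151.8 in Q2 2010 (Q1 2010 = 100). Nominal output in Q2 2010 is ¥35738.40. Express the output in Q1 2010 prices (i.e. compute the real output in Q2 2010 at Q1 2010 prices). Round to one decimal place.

Real = Nominal ÷ (Index/100) = 35738.40 ÷ (151.8/100)
     = 35738.40 ÷ 1.518 = 23543.0830

23543.1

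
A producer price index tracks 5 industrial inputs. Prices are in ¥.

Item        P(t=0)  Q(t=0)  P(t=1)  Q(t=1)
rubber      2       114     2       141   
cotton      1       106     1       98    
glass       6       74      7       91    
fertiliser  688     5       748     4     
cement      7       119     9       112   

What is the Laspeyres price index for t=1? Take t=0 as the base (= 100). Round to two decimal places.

112.12

Laspeyres price index uses base-period quantities as weights.
ΣP(t=1)·Q(t=0) = 2×114 + 1×106 + 7×74 + 748×5 + 9×119 = 228 + 106 + 518 + 3740 + 1071 = 5663
ΣP(t=0)·Q(t=0) = 2×114 + 1×106 + 6×74 + 688×5 + 7×119 = 228 + 106 + 444 + 3440 + 833 = 5051
Index = 5663 / 5051 × 100 = 112.1164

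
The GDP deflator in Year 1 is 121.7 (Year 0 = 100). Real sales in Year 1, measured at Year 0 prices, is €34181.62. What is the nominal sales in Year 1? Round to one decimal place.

41599.0

Nominal = Real × (Index/100) = 34181.62 × (121.7/100)
        = 34181.62 × 1.217 = 41599.0315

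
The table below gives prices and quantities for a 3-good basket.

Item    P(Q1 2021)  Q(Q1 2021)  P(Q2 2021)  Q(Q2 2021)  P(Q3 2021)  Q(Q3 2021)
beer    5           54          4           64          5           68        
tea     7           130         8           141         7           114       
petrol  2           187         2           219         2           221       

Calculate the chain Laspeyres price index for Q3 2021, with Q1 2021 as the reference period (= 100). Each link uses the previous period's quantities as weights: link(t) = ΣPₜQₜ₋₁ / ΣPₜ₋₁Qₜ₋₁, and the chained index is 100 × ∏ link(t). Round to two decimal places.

100.46

Link Q1 2021→Q2 2021:
ΣP(Q2 2021)Q(Q1 2021) = 4×54 + 8×130 + 2×187 = 216 + 1040 + 374 = 1630
ΣP(Q1 2021)Q(Q1 2021) = 5×54 + 7×130 + 2×187 = 270 + 910 + 374 = 1554
link = 1630/1554 = 1.048906
Link Q2 2021→Q3 2021:
ΣP(Q3 2021)Q(Q2 2021) = 5×64 + 7×141 + 2×219 = 320 + 987 + 438 = 1745
ΣP(Q2 2021)Q(Q2 2021) = 4×64 + 8×141 + 2×219 = 256 + 1128 + 438 = 1822
link = 1745/1822 = 0.957739
Chained index = 100 × 1.048906 × 0.957739 = 100.4578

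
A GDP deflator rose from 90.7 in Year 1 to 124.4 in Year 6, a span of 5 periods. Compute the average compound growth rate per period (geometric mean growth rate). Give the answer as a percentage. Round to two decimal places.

Growth factor = (124.4/90.7)^(1/5) = (1.371555)^(1/5) = 1.065228
Growth rate = 1.065228 − 1 = 0.065228 = 6.5228%

6.52%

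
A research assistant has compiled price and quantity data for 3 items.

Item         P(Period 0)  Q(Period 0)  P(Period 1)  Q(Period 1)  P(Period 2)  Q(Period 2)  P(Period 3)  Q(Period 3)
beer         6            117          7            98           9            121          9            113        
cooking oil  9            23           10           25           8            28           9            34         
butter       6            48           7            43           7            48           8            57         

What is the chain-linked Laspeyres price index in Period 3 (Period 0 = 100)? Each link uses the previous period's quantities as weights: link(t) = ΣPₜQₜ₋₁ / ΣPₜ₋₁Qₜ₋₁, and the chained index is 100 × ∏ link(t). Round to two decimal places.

Link Period 0→Period 1:
ΣP(Period 1)Q(Period 0) = 7×117 + 10×23 + 7×48 = 819 + 230 + 336 = 1385
ΣP(Period 0)Q(Period 0) = 6×117 + 9×23 + 6×48 = 702 + 207 + 288 = 1197
link = 1385/1197 = 1.157059
Link Period 1→Period 2:
ΣP(Period 2)Q(Period 1) = 9×98 + 8×25 + 7×43 = 882 + 200 + 301 = 1383
ΣP(Period 1)Q(Period 1) = 7×98 + 10×25 + 7×43 = 686 + 250 + 301 = 1237
link = 1383/1237 = 1.118027
Link Period 2→Period 3:
ΣP(Period 3)Q(Period 2) = 9×121 + 9×28 + 8×48 = 1089 + 252 + 384 = 1725
ΣP(Period 2)Q(Period 2) = 9×121 + 8×28 + 7×48 = 1089 + 224 + 336 = 1649
link = 1725/1649 = 1.046089
Chained index = 100 × 1.157059 × 1.118027 × 1.046089 = 135.3245

135.32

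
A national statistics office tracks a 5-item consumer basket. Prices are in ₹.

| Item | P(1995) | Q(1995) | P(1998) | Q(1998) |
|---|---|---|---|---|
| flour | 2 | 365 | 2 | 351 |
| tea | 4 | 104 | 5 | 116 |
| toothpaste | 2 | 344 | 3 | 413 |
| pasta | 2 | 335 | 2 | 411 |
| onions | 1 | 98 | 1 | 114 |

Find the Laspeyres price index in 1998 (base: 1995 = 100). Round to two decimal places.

117.22

Laspeyres price index uses base-period quantities as weights.
ΣP(1998)·Q(1995) = 2×365 + 5×104 + 3×344 + 2×335 + 1×98 = 730 + 520 + 1032 + 670 + 98 = 3050
ΣP(1995)·Q(1995) = 2×365 + 4×104 + 2×344 + 2×335 + 1×98 = 730 + 416 + 688 + 670 + 98 = 2602
Index = 3050 / 2602 × 100 = 117.2175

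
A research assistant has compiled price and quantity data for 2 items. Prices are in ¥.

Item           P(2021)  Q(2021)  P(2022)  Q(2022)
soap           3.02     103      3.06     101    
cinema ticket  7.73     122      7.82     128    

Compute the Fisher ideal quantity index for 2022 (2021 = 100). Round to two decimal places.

103.22

Laspeyres component (base-period weights):
ΣP(2021)Q(2022) = 3.02×101 + 7.73×128 = 305.02 + 989.44 = 1294.46
ΣP(2021)Q(2021) = 3.02×103 + 7.73×122 = 311.06 + 943.06 = 1254.12
L = 1294.46 / 1254.12 × 100 = 103.2166
Paasche component (current-period weights):
ΣP(2022)Q(2022) = 3.06×101 + 7.82×128 = 309.06 + 1000.96 = 1310.02
ΣP(2022)Q(2021) = 3.06×103 + 7.82×122 = 315.18 + 954.04 = 1269.22
P = 1310.02 / 1269.22 × 100 = 103.2146
Fisher = √(L × P) = √(103.2166 × 103.2146) = 103.2156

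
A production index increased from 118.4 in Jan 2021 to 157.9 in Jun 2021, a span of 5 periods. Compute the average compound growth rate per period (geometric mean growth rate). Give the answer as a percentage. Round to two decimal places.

5.93%

Growth factor = (157.9/118.4)^(1/5) = (1.333615)^(1/5) = 1.059269
Growth rate = 1.059269 − 1 = 0.059269 = 5.9269%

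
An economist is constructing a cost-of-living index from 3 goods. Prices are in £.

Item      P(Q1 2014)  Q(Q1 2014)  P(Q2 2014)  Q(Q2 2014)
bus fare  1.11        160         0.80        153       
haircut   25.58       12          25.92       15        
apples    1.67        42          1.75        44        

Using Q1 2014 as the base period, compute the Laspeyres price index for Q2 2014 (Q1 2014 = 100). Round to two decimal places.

92.40

Laspeyres price index uses base-period quantities as weights.
ΣP(Q2 2014)·Q(Q1 2014) = 0.80×160 + 25.92×12 + 1.75×42 = 128 + 311.04 + 73.5 = 512.54
ΣP(Q1 2014)·Q(Q1 2014) = 1.11×160 + 25.58×12 + 1.67×42 = 177.6 + 306.96 + 70.14 = 554.7
Index = 512.54 / 554.7 × 100 = 92.3995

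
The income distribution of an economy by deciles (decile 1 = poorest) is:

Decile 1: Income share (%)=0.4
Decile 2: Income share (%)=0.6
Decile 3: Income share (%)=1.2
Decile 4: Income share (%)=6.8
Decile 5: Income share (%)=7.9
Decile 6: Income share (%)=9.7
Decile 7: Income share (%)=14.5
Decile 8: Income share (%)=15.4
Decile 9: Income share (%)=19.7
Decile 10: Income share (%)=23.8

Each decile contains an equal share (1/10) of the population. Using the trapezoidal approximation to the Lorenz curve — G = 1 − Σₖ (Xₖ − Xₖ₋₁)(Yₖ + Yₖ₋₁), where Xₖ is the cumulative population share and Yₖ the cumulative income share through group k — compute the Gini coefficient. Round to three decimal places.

Cumulative income shares Yₖ: 0.0040, 0.0100, 0.0220, 0.0900, 0.1690, 0.2660, 0.4110, 0.5650, 0.7620, 1.0000
Σ (Xₖ−Xₖ₋₁)(Yₖ+Yₖ₋₁) = (1/10)(0.0040+0.0000) + (1/10)(0.0100+0.0040) + (1/10)(0.0220+0.0100) + (1/10)(0.0900+0.0220) + (1/10)(0.1690+0.0900) + (1/10)(0.2660+0.1690) + (1/10)(0.4110+0.2660) + (1/10)(0.5650+0.4110) + (1/10)(0.7620+0.5650) + (1/10)(1.0000+0.7620)
  = 0.0004 + 0.0014 + 0.0032 + 0.0112 + 0.0259 + 0.0435 + 0.0677 + 0.0976 + 0.1327 + 0.1762 = 0.5598
G = 1 − 0.5598 = 0.4402

0.440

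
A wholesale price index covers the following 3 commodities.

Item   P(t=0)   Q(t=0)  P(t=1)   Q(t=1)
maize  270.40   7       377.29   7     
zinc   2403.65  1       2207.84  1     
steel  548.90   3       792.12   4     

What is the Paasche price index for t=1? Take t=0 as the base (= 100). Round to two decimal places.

Paasche price index uses current-period quantities as weights.
ΣP(t=1)·Q(t=1) = 377.29×7 + 2207.84×1 + 792.12×4 = 2641.03 + 2207.84 + 3168.48 = 8017.35
ΣP(t=0)·Q(t=1) = 270.40×7 + 2403.65×1 + 548.90×4 = 1892.8 + 2403.65 + 2195.6 = 6492.05
Index = 8017.35 / 6492.05 × 100 = 123.4949

123.49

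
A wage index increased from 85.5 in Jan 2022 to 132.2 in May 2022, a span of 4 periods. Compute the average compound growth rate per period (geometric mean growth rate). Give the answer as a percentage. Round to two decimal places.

Growth factor = (132.2/85.5)^(1/4) = (1.546199)^(1/4) = 1.115106
Growth rate = 1.115106 − 1 = 0.115106 = 11.5106%

11.51%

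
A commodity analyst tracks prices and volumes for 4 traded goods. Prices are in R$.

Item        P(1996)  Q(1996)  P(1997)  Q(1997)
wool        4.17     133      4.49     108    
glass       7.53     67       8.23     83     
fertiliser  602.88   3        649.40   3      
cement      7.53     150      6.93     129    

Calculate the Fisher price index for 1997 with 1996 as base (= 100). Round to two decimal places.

103.75

Laspeyres component (base-period weights):
ΣP(1997)Q(1996) = 4.49×133 + 8.23×67 + 649.40×3 + 6.93×150 = 597.17 + 551.41 + 1948.2 + 1039.5 = 4136.28
ΣP(1996)Q(1996) = 4.17×133 + 7.53×67 + 602.88×3 + 7.53×150 = 554.61 + 504.51 + 1808.64 + 1129.5 = 3997.26
L = 4136.28 / 3997.26 × 100 = 103.4779
Paasche component (current-period weights):
ΣP(1997)Q(1997) = 4.49×108 + 8.23×83 + 649.40×3 + 6.93×129 = 484.92 + 683.09 + 1948.2 + 893.97 = 4010.18
ΣP(1996)Q(1997) = 4.17×108 + 7.53×83 + 602.88×3 + 7.53×129 = 450.36 + 624.99 + 1808.64 + 971.37 = 3855.36
P = 4010.18 / 3855.36 × 100 = 104.0157
Fisher = √(L × P) = √(103.4779 × 104.0157) = 103.7464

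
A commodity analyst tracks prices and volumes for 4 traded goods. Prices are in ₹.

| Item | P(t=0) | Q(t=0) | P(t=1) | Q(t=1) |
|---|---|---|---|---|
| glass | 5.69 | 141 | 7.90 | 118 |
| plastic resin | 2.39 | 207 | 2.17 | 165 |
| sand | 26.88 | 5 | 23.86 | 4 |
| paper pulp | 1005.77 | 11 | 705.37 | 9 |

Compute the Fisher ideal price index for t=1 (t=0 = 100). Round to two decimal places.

Laspeyres component (base-period weights):
ΣP(t=1)Q(t=0) = 7.90×141 + 2.17×207 + 23.86×5 + 705.37×11 = 1113.9 + 449.19 + 119.3 + 7759.07 = 9441.46
ΣP(t=0)Q(t=0) = 5.69×141 + 2.39×207 + 26.88×5 + 1005.77×11 = 802.29 + 494.73 + 134.4 + 11063.47 = 12494.89
L = 9441.46 / 12494.89 × 100 = 75.5626
Paasche component (current-period weights):
ΣP(t=1)Q(t=1) = 7.90×118 + 2.17×165 + 23.86×4 + 705.37×9 = 932.2 + 358.05 + 95.44 + 6348.33 = 7734.02
ΣP(t=0)Q(t=1) = 5.69×118 + 2.39×165 + 26.88×4 + 1005.77×9 = 671.42 + 394.35 + 107.52 + 9051.93 = 10225.22
P = 7734.02 / 10225.22 × 100 = 75.6367
Fisher = √(L × P) = √(75.5626 × 75.6367) = 75.5996

75.60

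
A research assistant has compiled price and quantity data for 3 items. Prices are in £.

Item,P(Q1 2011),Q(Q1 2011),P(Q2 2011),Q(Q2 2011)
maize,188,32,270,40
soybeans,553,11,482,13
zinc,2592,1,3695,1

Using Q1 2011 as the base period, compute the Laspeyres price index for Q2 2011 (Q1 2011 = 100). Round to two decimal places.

120.05

Laspeyres price index uses base-period quantities as weights.
ΣP(Q2 2011)·Q(Q1 2011) = 270×32 + 482×11 + 3695×1 = 8640 + 5302 + 3695 = 17637
ΣP(Q1 2011)·Q(Q1 2011) = 188×32 + 553×11 + 2592×1 = 6016 + 6083 + 2592 = 14691
Index = 17637 / 14691 × 100 = 120.0531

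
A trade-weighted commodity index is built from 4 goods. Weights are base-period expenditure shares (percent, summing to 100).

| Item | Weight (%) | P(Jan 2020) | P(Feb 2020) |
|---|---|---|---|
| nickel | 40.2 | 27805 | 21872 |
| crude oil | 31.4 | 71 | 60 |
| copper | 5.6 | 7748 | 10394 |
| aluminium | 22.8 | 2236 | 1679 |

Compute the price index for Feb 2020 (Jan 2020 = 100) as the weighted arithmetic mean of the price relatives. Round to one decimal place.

nickel: 40.2 × (21872/27805) = 40.2 × 0.786621 = 31.6222
crude oil: 31.4 × (60/71) = 31.4 × 0.845070 = 26.5352
copper: 5.6 × (10394/7748) = 5.6 × 1.341507 = 7.5124
aluminium: 22.8 × (1679/2236) = 22.8 × 0.750894 = 17.1204
Index = Σ wᵢ·(p₁ᵢ/p₀ᵢ) = 31.6222 + 26.5352 + 7.5124 + 17.1204 = 82.7902

82.8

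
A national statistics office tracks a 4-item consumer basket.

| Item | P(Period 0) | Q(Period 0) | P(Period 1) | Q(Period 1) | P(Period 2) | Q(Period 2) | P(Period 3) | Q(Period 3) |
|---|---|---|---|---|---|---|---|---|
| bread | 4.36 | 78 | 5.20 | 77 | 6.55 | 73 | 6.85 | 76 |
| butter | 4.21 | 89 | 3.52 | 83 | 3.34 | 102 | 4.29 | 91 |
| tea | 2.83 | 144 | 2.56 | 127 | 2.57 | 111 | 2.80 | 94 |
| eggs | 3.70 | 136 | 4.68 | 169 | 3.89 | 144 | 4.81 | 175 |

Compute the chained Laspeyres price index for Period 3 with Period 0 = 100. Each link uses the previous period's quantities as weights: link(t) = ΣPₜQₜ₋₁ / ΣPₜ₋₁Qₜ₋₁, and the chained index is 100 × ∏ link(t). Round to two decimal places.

120.74

Link Period 0→Period 1:
ΣP(Period 1)Q(Period 0) = 5.20×78 + 3.52×89 + 2.56×144 + 4.68×136 = 405.6 + 313.28 + 368.64 + 636.48 = 1724
ΣP(Period 0)Q(Period 0) = 4.36×78 + 4.21×89 + 2.83×144 + 3.70×136 = 340.08 + 374.69 + 407.52 + 503.2 = 1625.49
link = 1724/1625.49 = 1.060603
Link Period 1→Period 2:
ΣP(Period 2)Q(Period 1) = 6.55×77 + 3.34×83 + 2.57×127 + 3.89×169 = 504.35 + 277.22 + 326.39 + 657.41 = 1765.37
ΣP(Period 1)Q(Period 1) = 5.20×77 + 3.52×83 + 2.56×127 + 4.68×169 = 400.4 + 292.16 + 325.12 + 790.92 = 1808.6
link = 1765.37/1808.6 = 0.976098
Link Period 2→Period 3:
ΣP(Period 3)Q(Period 2) = 6.85×73 + 4.29×102 + 2.80×111 + 4.81×144 = 500.05 + 437.58 + 310.8 + 692.64 = 1941.07
ΣP(Period 2)Q(Period 2) = 6.55×73 + 3.34×102 + 2.57×111 + 3.89×144 = 478.15 + 340.68 + 285.27 + 560.16 = 1664.26
link = 1941.07/1664.26 = 1.166326
Chained index = 100 × 1.060603 × 0.976098 × 1.166326 = 120.7442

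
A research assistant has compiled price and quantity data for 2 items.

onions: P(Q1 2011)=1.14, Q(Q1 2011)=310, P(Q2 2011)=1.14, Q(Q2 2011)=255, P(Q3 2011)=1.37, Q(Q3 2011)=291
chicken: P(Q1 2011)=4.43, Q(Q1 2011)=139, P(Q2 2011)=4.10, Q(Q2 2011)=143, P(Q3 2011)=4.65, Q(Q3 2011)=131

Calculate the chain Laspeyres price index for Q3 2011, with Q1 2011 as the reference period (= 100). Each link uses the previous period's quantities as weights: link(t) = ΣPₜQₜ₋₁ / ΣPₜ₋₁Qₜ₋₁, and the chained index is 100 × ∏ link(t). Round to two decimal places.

110.18

Link Q1 2011→Q2 2011:
ΣP(Q2 2011)Q(Q1 2011) = 1.14×310 + 4.10×139 = 353.4 + 569.9 = 923.3
ΣP(Q1 2011)Q(Q1 2011) = 1.14×310 + 4.43×139 = 353.4 + 615.77 = 969.17
link = 923.3/969.17 = 0.952671
Link Q2 2011→Q3 2011:
ΣP(Q3 2011)Q(Q2 2011) = 1.37×255 + 4.65×143 = 349.35 + 664.95 = 1014.3
ΣP(Q2 2011)Q(Q2 2011) = 1.14×255 + 4.10×143 = 290.7 + 586.3 = 877
link = 1014.3/877 = 1.156556
Chained index = 100 × 0.952671 × 1.156556 = 110.1818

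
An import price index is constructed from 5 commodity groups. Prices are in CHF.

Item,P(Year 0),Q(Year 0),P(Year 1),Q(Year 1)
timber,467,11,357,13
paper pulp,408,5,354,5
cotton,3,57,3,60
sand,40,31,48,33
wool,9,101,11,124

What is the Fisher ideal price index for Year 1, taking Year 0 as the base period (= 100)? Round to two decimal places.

Laspeyres component (base-period weights):
ΣP(Year 1)Q(Year 0) = 357×11 + 354×5 + 3×57 + 48×31 + 11×101 = 3927 + 1770 + 171 + 1488 + 1111 = 8467
ΣP(Year 0)Q(Year 0) = 467×11 + 408×5 + 3×57 + 40×31 + 9×101 = 5137 + 2040 + 171 + 1240 + 909 = 9497
L = 8467 / 9497 × 100 = 89.1545
Paasche component (current-period weights):
ΣP(Year 1)Q(Year 1) = 357×13 + 354×5 + 3×60 + 48×33 + 11×124 = 4641 + 1770 + 180 + 1584 + 1364 = 9539
ΣP(Year 0)Q(Year 1) = 467×13 + 408×5 + 3×60 + 40×33 + 9×124 = 6071 + 2040 + 180 + 1320 + 1116 = 10727
P = 9539 / 10727 × 100 = 88.9251
Fisher = √(L × P) = √(89.1545 × 88.9251) = 89.0397

89.04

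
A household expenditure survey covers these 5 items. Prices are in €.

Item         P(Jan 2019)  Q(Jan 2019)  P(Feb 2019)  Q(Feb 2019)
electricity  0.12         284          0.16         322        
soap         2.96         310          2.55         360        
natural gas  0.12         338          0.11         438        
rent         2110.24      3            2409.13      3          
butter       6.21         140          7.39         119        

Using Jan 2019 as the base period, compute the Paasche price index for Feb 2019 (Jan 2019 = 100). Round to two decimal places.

Paasche price index uses current-period quantities as weights.
ΣP(Feb 2019)·Q(Feb 2019) = 0.16×322 + 2.55×360 + 0.11×438 + 2409.13×3 + 7.39×119 = 51.52 + 918 + 48.18 + 7227.39 + 879.41 = 9124.5
ΣP(Jan 2019)·Q(Feb 2019) = 0.12×322 + 2.96×360 + 0.12×438 + 2110.24×3 + 6.21×119 = 38.64 + 1065.6 + 52.56 + 6330.72 + 738.99 = 8226.51
Index = 9124.5 / 8226.51 × 100 = 110.9158

110.92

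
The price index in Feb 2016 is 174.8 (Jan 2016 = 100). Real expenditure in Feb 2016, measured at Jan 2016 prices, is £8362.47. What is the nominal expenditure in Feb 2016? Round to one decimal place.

Nominal = Real × (Index/100) = 8362.47 × (174.8/100)
        = 8362.47 × 1.748 = 14617.5976

14617.6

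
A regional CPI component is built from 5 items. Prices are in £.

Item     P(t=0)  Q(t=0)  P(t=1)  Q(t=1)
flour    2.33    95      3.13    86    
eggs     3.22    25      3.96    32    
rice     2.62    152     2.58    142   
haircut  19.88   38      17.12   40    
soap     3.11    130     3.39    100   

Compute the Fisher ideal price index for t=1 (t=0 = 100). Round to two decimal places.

Laspeyres component (base-period weights):
ΣP(t=1)Q(t=0) = 3.13×95 + 3.96×25 + 2.58×152 + 17.12×38 + 3.39×130 = 297.35 + 99 + 392.16 + 650.56 + 440.7 = 1879.77
ΣP(t=0)Q(t=0) = 2.33×95 + 3.22×25 + 2.62×152 + 19.88×38 + 3.11×130 = 221.35 + 80.5 + 398.24 + 755.44 + 404.3 = 1859.83
L = 1879.77 / 1859.83 × 100 = 101.0721
Paasche component (current-period weights):
ΣP(t=1)Q(t=1) = 3.13×86 + 3.96×32 + 2.58×142 + 17.12×40 + 3.39×100 = 269.18 + 126.72 + 366.36 + 684.8 + 339 = 1786.06
ΣP(t=0)Q(t=1) = 2.33×86 + 3.22×32 + 2.62×142 + 19.88×40 + 3.11×100 = 200.38 + 103.04 + 372.04 + 795.2 + 311 = 1781.66
P = 1786.06 / 1781.66 × 100 = 100.2470
Fisher = √(L × P) = √(101.0721 × 100.2470) = 100.6587

100.66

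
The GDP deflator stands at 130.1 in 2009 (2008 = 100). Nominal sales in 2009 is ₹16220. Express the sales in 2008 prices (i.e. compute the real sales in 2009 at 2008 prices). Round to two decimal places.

12467.33

Real = Nominal ÷ (Index/100) = 16220 ÷ (130.1/100)
     = 16220 ÷ 1.301 = 12467.3328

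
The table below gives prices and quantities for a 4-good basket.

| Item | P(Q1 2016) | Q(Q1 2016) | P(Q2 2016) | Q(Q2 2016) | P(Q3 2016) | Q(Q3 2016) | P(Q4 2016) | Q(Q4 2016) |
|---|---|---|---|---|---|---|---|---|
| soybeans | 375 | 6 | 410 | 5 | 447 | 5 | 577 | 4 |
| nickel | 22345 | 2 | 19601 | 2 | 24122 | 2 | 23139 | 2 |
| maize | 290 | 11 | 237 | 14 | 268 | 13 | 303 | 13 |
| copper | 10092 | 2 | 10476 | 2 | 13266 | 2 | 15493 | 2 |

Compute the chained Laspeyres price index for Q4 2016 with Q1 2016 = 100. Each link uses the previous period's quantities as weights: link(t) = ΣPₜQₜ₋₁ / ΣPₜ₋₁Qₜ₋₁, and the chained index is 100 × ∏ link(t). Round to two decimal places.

Link Q1 2016→Q2 2016:
ΣP(Q2 2016)Q(Q1 2016) = 410×6 + 19601×2 + 237×11 + 10476×2 = 2460 + 39202 + 2607 + 20952 = 65221
ΣP(Q1 2016)Q(Q1 2016) = 375×6 + 22345×2 + 290×11 + 10092×2 = 2250 + 44690 + 3190 + 20184 = 70314
link = 65221/70314 = 0.927568
Link Q2 2016→Q3 2016:
ΣP(Q3 2016)Q(Q2 2016) = 447×5 + 24122×2 + 268×14 + 13266×2 = 2235 + 48244 + 3752 + 26532 = 80763
ΣP(Q2 2016)Q(Q2 2016) = 410×5 + 19601×2 + 237×14 + 10476×2 = 2050 + 39202 + 3318 + 20952 = 65522
link = 80763/65522 = 1.232609
Link Q3 2016→Q4 2016:
ΣP(Q4 2016)Q(Q3 2016) = 577×5 + 23139×2 + 303×13 + 15493×2 = 2885 + 46278 + 3939 + 30986 = 84088
ΣP(Q3 2016)Q(Q3 2016) = 447×5 + 24122×2 + 268×13 + 13266×2 = 2235 + 48244 + 3484 + 26532 = 80495
link = 84088/80495 = 1.044636
Chained index = 100 × 0.927568 × 1.232609 × 1.044636 = 119.4362

119.44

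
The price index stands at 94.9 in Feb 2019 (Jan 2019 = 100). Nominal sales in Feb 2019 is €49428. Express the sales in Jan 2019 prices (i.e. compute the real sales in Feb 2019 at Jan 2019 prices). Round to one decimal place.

52084.3

Real = Nominal ÷ (Index/100) = 49428 ÷ (94.9/100)
     = 49428 ÷ 0.949 = 52084.2993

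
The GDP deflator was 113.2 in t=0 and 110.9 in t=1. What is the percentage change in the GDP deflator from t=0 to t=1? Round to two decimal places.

Change = (110.9 − 113.2) / 113.2 × 100
       = -2.3 / 113.2 × 100 = -2.0318%

-2.03%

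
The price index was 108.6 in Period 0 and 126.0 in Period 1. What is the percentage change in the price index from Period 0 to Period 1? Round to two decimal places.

16.02%

Change = (126.0 − 108.6) / 108.6 × 100
       = 17.4 / 108.6 × 100 = 16.0221%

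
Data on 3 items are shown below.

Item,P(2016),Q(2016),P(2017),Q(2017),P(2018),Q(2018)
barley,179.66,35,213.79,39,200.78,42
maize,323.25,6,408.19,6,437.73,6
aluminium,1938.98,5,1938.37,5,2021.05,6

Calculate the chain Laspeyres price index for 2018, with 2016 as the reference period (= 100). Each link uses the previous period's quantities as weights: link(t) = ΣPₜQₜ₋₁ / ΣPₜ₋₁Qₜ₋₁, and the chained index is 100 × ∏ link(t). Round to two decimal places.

Link 2016→2017:
ΣP(2017)Q(2016) = 213.79×35 + 408.19×6 + 1938.37×5 = 7482.65 + 2449.14 + 9691.85 = 19623.64
ΣP(2016)Q(2016) = 179.66×35 + 323.25×6 + 1938.98×5 = 6288.1 + 1939.5 + 9694.9 = 17922.5
link = 19623.64/17922.5 = 1.094916
Link 2017→2018:
ΣP(2018)Q(2017) = 200.78×39 + 437.73×6 + 2021.05×5 = 7830.42 + 2626.38 + 10105.25 = 20562.05
ΣP(2017)Q(2017) = 213.79×39 + 408.19×6 + 1938.37×5 = 8337.81 + 2449.14 + 9691.85 = 20478.8
link = 20562.05/20478.8 = 1.004065
Chained index = 100 × 1.094916 × 1.004065 = 109.9367

109.94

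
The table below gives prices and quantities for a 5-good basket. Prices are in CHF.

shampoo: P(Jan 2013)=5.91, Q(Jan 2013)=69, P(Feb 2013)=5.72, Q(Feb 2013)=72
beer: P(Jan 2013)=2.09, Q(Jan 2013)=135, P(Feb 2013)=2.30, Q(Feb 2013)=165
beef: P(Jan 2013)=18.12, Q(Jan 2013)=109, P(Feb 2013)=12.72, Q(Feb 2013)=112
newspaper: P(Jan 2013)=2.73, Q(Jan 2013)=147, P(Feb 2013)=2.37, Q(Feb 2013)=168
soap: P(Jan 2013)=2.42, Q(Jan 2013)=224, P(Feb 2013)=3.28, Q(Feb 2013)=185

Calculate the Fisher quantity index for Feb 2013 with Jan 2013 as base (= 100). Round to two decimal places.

Laspeyres component (base-period weights):
ΣP(Jan 2013)Q(Feb 2013) = 5.91×72 + 2.09×165 + 18.12×112 + 2.73×168 + 2.42×185 = 425.52 + 344.85 + 2029.44 + 458.64 + 447.7 = 3706.15
ΣP(Jan 2013)Q(Jan 2013) = 5.91×69 + 2.09×135 + 18.12×109 + 2.73×147 + 2.42×224 = 407.79 + 282.15 + 1975.08 + 401.31 + 542.08 = 3608.41
L = 3706.15 / 3608.41 × 100 = 102.7087
Paasche component (current-period weights):
ΣP(Feb 2013)Q(Feb 2013) = 5.72×72 + 2.30×165 + 12.72×112 + 2.37×168 + 3.28×185 = 411.84 + 379.5 + 1424.64 + 398.16 + 606.8 = 3220.94
ΣP(Feb 2013)Q(Jan 2013) = 5.72×69 + 2.30×135 + 12.72×109 + 2.37×147 + 3.28×224 = 394.68 + 310.5 + 1386.48 + 348.39 + 734.72 = 3174.77
P = 3220.94 / 3174.77 × 100 = 101.4543
Fisher = √(L × P) = √(102.7087 × 101.4543) = 102.0795

102.08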